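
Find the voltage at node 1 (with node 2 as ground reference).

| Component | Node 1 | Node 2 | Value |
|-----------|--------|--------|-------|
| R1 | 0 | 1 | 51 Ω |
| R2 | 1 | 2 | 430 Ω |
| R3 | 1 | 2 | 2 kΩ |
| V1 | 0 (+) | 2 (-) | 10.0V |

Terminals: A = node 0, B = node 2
Nodal analysis, taking node 2 as the 0 V reference.
Source V1 fixes V_0 = 10 V.
KCL at each unknown node (sum of currents leaving = 0; resistances in Ω):
  Node 1: (V_1 - 10)/51 + (V_1 - 0)/430 + (V_1 - 0)/2000 = 0
Collecting terms: 0.02243 × V_1 = 0.1961  =>  V_1 = 8.74 V
The requested potential is V_1 = 8.74 V.

Final answer: V_1 = 8.74 V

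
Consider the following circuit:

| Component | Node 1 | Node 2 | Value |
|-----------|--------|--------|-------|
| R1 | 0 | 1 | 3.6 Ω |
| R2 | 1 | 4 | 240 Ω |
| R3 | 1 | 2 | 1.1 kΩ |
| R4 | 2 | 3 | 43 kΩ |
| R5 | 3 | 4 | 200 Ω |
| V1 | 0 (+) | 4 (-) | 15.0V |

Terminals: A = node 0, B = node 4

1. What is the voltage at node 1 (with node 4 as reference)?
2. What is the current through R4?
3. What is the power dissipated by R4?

Nodal analysis, taking node 4 as the 0 V reference.
Source V1 fixes V_0 = 15 V.
KCL at each unknown node (sum of currents leaving = 0; resistances in Ω):
  Node 1: (V_1 - 15)/3.6 + (V_1 - 0)/240 + (V_1 - V_2)/1100 = 0
  Node 2: (V_2 - V_1)/1100 + (V_2 - V_3)/43000 = 0
  Node 3: (V_3 - V_2)/43000 + (V_3 - 0)/200 = 0
Collecting terms (coefficients in siemens):
  0.2829·V_1 - 0.0009091·V_2 = 4.167
  0.0009323·V_2 - 0.0009091·V_1 - 0.00002326·V_3 = 0
  0.005023·V_3 - 0.00002326·V_2 = 0
Solving these 3 simultaneous equations (Gaussian elimination) gives:
  V_1 = 14.78 V, V_2 = 14.41 V, V_3 = 0.06671 V
Part 1:
  Read off the nodal solution: V_1 = 14.78 V
Part 2:
  I_R4 = (V_2 - V_3)/R4 = (14.41 - 0.06671)/43000 = 0.0003336 A
  Magnitude: I_R4 = 0.0003336 A
Part 3:
  I_R4 = (V_2 - V_3)/R4 = (14.41 - 0.06671)/43000 = 0.0003336 A
  P_R4 = I_R4² × R4 = (0.0003336)² × 43000 = 0.004785 W

Final answers:
1. V_1 = 14.78 V
2. I_R4 = 0.0003336 A
3. P_R4 = 0.004785 W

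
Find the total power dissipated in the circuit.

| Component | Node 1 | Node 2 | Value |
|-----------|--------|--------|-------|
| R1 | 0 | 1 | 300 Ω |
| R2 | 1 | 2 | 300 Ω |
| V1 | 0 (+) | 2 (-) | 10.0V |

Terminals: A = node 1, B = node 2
Nodal analysis, taking node 2 as the 0 V reference.
Source V1 fixes V_0 = 10 V.
KCL at each unknown node (sum of currents leaving = 0; resistances in Ω):
  Node 1: (V_1 - 10)/300 + (V_1 - 0)/300 = 0
Collecting terms: 0.006667 × V_1 = 0.03333  =>  V_1 = 5 V
Power in each resistor, P = (ΔV)²/R:
  P_R1 = (10 - 5)²/300 = 0.08333 W
  P_R2 = (5 - 0)²/300 = 0.08333 W
P_total = P_R1 + P_R2 = 0.1667 W

Final answer: 0.1667 W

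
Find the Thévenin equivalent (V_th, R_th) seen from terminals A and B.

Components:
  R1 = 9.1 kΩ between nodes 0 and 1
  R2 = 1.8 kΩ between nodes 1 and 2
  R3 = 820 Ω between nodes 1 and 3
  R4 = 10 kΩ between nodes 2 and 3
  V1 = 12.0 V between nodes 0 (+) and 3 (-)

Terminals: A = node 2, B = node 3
Step 1 — V_th is the open-circuit voltage V_A - V_B (nothing connected across the terminals).
Nodal analysis, taking node 3 as the 0 V reference.
Source V1 fixes V_0 = 12 V.
KCL at each unknown node (sum of currents leaving = 0; resistances in Ω):
  Node 1: (V_1 - 12)/9100 + (V_1 - V_2)/1800 + (V_1 - 0)/820 = 0
  Node 2: (V_2 - V_1)/1800 + (V_2 - 0)/10000 = 0
Collecting terms (coefficients in siemens):
  0.001885·V_1 - 0.0005556·V_2 = 0.001319
  0.0006556·V_2 - 0.0005556·V_1 = 0
Determinant D = (0.001885)(0.0006556) - (-0.0005556)(-0.0005556) = 0.0000009271
V_1 = [(0.001319)(0.0006556) - (-0.0005556)(0)]/D = 0.9325 V
V_2 = [(0.001885)(0) - (0.001319)(-0.0005556)]/D = 0.7902 V
V_th = V_2 - V_3 = 0.7902 - 0 = 0.7902 V
Step 2 — R_th: zero the source — replace V1 by a short circuit (node 3 merges into node 0) — and find the resistance seen between A (node 2) and B (node 0).
Reduce the network between node 2 (A) and node 0 (B) by series/parallel combination:
  Rp1 = R1 ‖ R3 (parallel, both between nodes 0 and 1) = 1/(1/9100 + 1/820) = 752.2 Ω
  Rs1 = R2 + Rp1 (series, joined only at node 1) = 1800 + 752.2 = 2552 Ω
  Rp2 = R4 ‖ Rs1 (parallel, both between nodes 0 and 2) = 1/(1/10000 + 1/2552) = 2033 Ω
R_th = 2.033 kΩ

Final answer: V_th = 0.7902 V, R_th = 2.033 kΩ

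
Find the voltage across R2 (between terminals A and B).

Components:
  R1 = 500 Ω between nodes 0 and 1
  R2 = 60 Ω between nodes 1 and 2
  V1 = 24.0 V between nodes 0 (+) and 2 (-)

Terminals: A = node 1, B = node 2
R1 and R2 are in series across V1 (node 0 → node 1 → node 2), and the output A–B is taken across R2, so this is a voltage divider.
Series current: I = V1/(R1 + R2) = 24/(500 + 60) = 24/560 = 0.04286 A
V_R2 = I × R2 = V1 × R2/(R1 + R2) = 24 × 60/560 = 2.571 V

Final answer: 2.571 V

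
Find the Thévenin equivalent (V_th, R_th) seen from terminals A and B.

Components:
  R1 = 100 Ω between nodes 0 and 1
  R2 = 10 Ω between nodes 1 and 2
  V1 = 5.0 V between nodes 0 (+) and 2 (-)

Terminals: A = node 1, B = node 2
Step 1 — V_th is the open-circuit voltage V_A - V_B (nothing connected across the terminals).
Nodal analysis, taking node 2 as the 0 V reference.
Source V1 fixes V_0 = 5 V.
KCL at each unknown node (sum of currents leaving = 0; resistances in Ω):
  Node 1: (V_1 - 5)/100 + (V_1 - 0)/10 = 0
Collecting terms: 0.11 × V_1 = 0.05  =>  V_1 = 0.4545 V
V_th = V_1 - V_2 = 0.4545 - 0 = 0.4545 V
Step 2 — R_th: zero the source — replace V1 by a short circuit (node 2 merges into node 0) — and find the resistance seen between A (node 1) and B (node 0).
Reduce the network between node 1 (A) and node 0 (B) by series/parallel combination:
  Rp1 = R1 ‖ R2 (parallel, both between nodes 0 and 1) = 1/(1/100 + 1/10) = 9.091 Ω
R_th = 9.091 Ω

Final answer: V_th = 0.4545 V, R_th = 9.091 Ω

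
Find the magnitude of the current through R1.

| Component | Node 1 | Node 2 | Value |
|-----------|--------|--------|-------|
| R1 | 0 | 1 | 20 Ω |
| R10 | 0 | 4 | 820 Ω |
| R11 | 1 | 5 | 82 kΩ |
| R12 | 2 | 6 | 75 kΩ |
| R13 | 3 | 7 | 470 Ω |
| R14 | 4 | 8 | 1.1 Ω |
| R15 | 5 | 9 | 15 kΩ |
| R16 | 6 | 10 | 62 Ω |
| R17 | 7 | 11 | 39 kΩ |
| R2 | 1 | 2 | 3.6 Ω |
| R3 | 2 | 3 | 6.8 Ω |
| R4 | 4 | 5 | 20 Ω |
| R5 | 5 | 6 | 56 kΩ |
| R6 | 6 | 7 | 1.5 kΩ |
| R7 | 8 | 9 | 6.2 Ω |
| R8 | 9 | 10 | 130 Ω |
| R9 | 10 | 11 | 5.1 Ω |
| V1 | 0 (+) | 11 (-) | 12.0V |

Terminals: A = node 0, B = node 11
Nodal analysis, taking node 11 as the 0 V reference.
Source V1 fixes V_0 = 12 V.
KCL at each unknown node (sum of currents leaving = 0; resistances in Ω):
  Node 1: (V_1 - 12)/20 + (V_1 - V_2)/3.6 + (V_1 - V_5)/82000 = 0
  Node 2: (V_2 - V_1)/3.6 + (V_2 - V_3)/6.8 + (V_2 - V_6)/75000 = 0
  Node 3: (V_3 - V_2)/6.8 + (V_3 - V_7)/470 = 0
  Node 4: (V_4 - V_5)/20 + (V_4 - 12)/820 + (V_4 - V_8)/1.1 = 0
  Node 5: (V_5 - V_4)/20 + (V_5 - V_6)/56000 + (V_5 - V_1)/82000 + (V_5 - V_9)/15000 = 0
  Node 6: (V_6 - V_5)/56000 + (V_6 - V_7)/1500 + (V_6 - V_2)/75000 + (V_6 - V_10)/62 = 0
  Node 7: (V_7 - V_6)/1500 + (V_7 - V_3)/470 + (V_7 - 0)/39000 = 0
  Node 8: (V_8 - V_9)/6.2 + (V_8 - V_4)/1.1 = 0
  Node 9: (V_9 - V_8)/6.2 + (V_9 - V_10)/130 + (V_9 - V_5)/15000 = 0
  Node 10: (V_10 - V_9)/130 + (V_10 - 0)/5.1 + (V_10 - V_6)/62 = 0
Collecting terms (coefficients in siemens):
  0.3278·V_1 - 0.2778·V_2 - 0.0000122·V_5 = 0.6
  0.4248·V_2 - 0.2778·V_1 - 0.1471·V_3 - 0.00001333·V_6 = 0
  0.1492·V_3 - 0.1471·V_2 - 0.002128·V_7 = 0
  0.9603·V_4 - 0.05·V_5 - 0.9091·V_8 = 0.01463
  0.0501·V_5 - 0.0000122·V_1 - 0.05·V_4 - 0.00001786·V_6 - 0.00006667·V_9 = 0
  0.01683·V_6 - 0.00001333·V_2 - 0.00001786·V_5 - 0.0006667·V_7 - 0.01613·V_10 = 0
  0.00282·V_7 - 0.002128·V_3 - 0.0006667·V_6 = 0
  1.07·V_8 - 0.9091·V_4 - 0.1613·V_9 = 0
  0.169·V_9 - 0.00006667·V_5 - 0.1613·V_8 - 0.007692·V_10 = 0
  0.2199·V_10 - 0.01613·V_6 - 0.007692·V_9 = 0
Solving these 10 simultaneous equations (Gaussian elimination) gives:
  V_1 = 11.88 V, V_2 = 11.85 V, V_3 = 11.81 V, V_4 = 1.813 V
  V_5 = 1.815 V, V_6 = 0.4587 V, V_7 = 9.022 V, V_8 = 1.799 V
  V_9 = 1.722 V, V_10 = 0.09387 V
I_R1 = (V_0 - V_1)/R1 = (12 - 11.88)/20 = 0.006215 A
|I_R1| = 0.006215 A

Final answer: |I_R1| = 0.006215 A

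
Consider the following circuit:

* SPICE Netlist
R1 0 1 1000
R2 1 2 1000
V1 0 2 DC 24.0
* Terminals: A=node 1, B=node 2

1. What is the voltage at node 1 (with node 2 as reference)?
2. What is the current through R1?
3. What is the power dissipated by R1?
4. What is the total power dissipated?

Nodal analysis, taking node 2 as the 0 V reference.
Source V1 fixes V_0 = 24 V.
KCL at each unknown node (sum of currents leaving = 0; resistances in Ω):
  Node 1: (V_1 - 24)/1000 + (V_1 - 0)/1000 = 0
Collecting terms: 0.002 × V_1 = 0.024  =>  V_1 = 12 V
Part 1:
  Read off the nodal solution: V_1 = 12 V
Part 2:
  I_R1 = (V_0 - V_1)/R1 = (24 - 12)/1000 = 0.012 A
  Magnitude: I_R1 = 0.012 A
Part 3:
  I_R1 = (V_0 - V_1)/R1 = (24 - 12)/1000 = 0.012 A
  P_R1 = I_R1² × R1 = (0.012)² × 1000 = 0.144 W
Part 4:
  Power in each resistor, P = (ΔV)²/R:
    P_R1 = (24 - 12)²/1000 = 0.144 W
    P_R2 = (12 - 0)²/1000 = 0.144 W
  P_total = P_R1 + P_R2 = 0.288 W

Final answers:
1. V_1 = 12 V
2. I_R1 = 0.012 A
3. P_R1 = 0.144 W
4. P_total = 0.288 W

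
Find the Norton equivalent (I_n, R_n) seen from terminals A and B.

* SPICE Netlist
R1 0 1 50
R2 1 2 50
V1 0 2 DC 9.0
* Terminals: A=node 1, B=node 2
Find the Thévenin equivalent first; then I_n = V_th/R_th and R_n = R_th.
Step 1 — V_th is the open-circuit voltage V_A - V_B (nothing connected across the terminals).
Nodal analysis, taking node 2 as the 0 V reference.
Source V1 fixes V_0 = 9 V.
KCL at each unknown node (sum of currents leaving = 0; resistances in Ω):
  Node 1: (V_1 - 9)/50 + (V_1 - 0)/50 = 0
Collecting terms: 0.04 × V_1 = 0.18  =>  V_1 = 4.5 V
V_th = V_1 - V_2 = 4.5 - 0 = 4.5 V
Step 2 — R_th: zero the source — replace V1 by a short circuit (node 2 merges into node 0) — and find the resistance seen between A (node 1) and B (node 0).
Reduce the network between node 1 (A) and node 0 (B) by series/parallel combination:
  Rp1 = R1 ‖ R2 (parallel, both between nodes 0 and 1) = 1/(1/50 + 1/50) = 25 Ω
R_th = 25 Ω
I_n = V_th/R_th = 4.5/25 = 0.18 A, and R_n = R_th = 25 Ω

Final answer: I_n = 0.18 A, R_n = 25 Ω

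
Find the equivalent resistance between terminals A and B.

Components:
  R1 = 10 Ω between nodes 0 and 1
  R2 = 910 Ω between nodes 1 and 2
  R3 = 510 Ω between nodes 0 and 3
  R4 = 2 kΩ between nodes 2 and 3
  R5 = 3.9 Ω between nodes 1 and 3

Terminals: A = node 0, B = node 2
The network is not a plain series/parallel combination. Inject a 1 A test current into terminal A (node 0) and return it from terminal B (node 2); then R_eq = V_A / (1 A).
Nodal analysis, taking node 2 as the 0 V reference.
Current source I_test pushes 1 A into node 0 and draws it out of node 2.
KCL at each unknown node (sum of currents leaving = 0; resistances in Ω):
  Node 0: (V_0 - V_1)/10 + (V_0 - V_3)/510 - 1 = 0
  Node 1: (V_1 - V_0)/10 + (V_1 - 0)/910 + (V_1 - V_3)/3.9 = 0
  Node 3: (V_3 - V_0)/510 + (V_3 - V_1)/3.9 + (V_3 - 0)/2000 = 0
Collecting terms (coefficients in siemens):
  0.102·V_0 - 0.1·V_1 - 0.001961·V_3 = 1
  0.3575·V_1 - 0.1·V_0 - 0.2564·V_3 = 0
  0.2589·V_3 - 0.001961·V_0 - 0.2564·V_1 = 0
Solving these 3 simultaneous equations (Gaussian elimination) gives:
  V_0 = 635.6 V, V_1 = 625.8 V, V_3 = 624.6 V
R_eq = V_0 / 1 A = 635.6 Ω

Final answer: 635.6 Ω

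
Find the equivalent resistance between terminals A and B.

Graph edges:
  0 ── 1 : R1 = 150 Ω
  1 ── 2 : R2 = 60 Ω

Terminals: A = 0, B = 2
Reduce the network between node 0 (A) and node 2 (B) by series/parallel combination:
  Rs1 = R1 + R2 (series, joined only at node 1) = 150 + 60 = 210 Ω
R_eq = 210 Ω

Final answer: 210 Ω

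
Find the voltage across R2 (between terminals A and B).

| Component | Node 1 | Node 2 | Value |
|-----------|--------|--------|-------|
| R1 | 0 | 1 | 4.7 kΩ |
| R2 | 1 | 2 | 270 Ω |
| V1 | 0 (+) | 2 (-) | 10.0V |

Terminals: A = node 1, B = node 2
R1 and R2 are in series across V1 (node 0 → node 1 → node 2), and the output A–B is taken across R2, so this is a voltage divider.
Series current: I = V1/(R1 + R2) = 10/(4700 + 270) = 10/4970 = 0.002012 A
V_R2 = I × R2 = V1 × R2/(R1 + R2) = 10 × 270/4970 = 0.5433 V

Final answer: 0.5433 V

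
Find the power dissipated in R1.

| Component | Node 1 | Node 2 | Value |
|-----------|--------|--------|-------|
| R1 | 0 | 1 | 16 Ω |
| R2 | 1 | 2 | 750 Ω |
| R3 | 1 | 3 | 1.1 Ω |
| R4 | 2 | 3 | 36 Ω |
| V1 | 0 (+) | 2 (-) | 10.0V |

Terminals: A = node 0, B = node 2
Nodal analysis, taking node 2 as the 0 V reference.
Source V1 fixes V_0 = 10 V.
KCL at each unknown node (sum of currents leaving = 0; resistances in Ω):
  Node 1: (V_1 - 10)/16 + (V_1 - 0)/750 + (V_1 - V_3)/1.1 = 0
  Node 3: (V_3 - V_1)/1.1 + (V_3 - 0)/36 = 0
Collecting terms (coefficients in siemens):
  0.9729·V_1 - 0.9091·V_3 = 0.625
  0.9369·V_3 - 0.9091·V_1 = 0
Determinant D = (0.9729)(0.9369) - (-0.9091)(-0.9091) = 0.08506
V_1 = [(0.625)(0.9369) - (-0.9091)(0)]/D = 6.884 V
V_3 = [(0.9729)(0) - (0.625)(-0.9091)]/D = 6.68 V
I_R1 = (V_0 - V_1)/R1 = (10 - 6.884)/16 = 0.1947 A
P_R1 = I_R1² × R1 = (0.1947)² × 16 = 0.6068 W

Final answer: 0.6068 W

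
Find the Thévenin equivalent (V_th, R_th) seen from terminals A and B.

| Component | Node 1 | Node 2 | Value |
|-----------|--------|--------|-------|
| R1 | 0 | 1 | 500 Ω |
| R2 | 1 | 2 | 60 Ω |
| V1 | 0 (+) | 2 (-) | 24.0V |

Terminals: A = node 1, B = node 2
Step 1 — V_th is the open-circuit voltage V_A - V_B (nothing connected across the terminals).
Nodal analysis, taking node 2 as the 0 V reference.
Source V1 fixes V_0 = 24 V.
KCL at each unknown node (sum of currents leaving = 0; resistances in Ω):
  Node 1: (V_1 - 24)/500 + (V_1 - 0)/60 = 0
Collecting terms: 0.01867 × V_1 = 0.048  =>  V_1 = 2.571 V
V_th = V_1 - V_2 = 2.571 - 0 = 2.571 V
Step 2 — R_th: zero the source — replace V1 by a short circuit (node 2 merges into node 0) — and find the resistance seen between A (node 1) and B (node 0).
Reduce the network between node 1 (A) and node 0 (B) by series/parallel combination:
  Rp1 = R1 ‖ R2 (parallel, both between nodes 0 and 1) = 1/(1/500 + 1/60) = 53.57 Ω
R_th = 53.57 Ω

Final answer: V_th = 2.571 V, R_th = 53.57 Ω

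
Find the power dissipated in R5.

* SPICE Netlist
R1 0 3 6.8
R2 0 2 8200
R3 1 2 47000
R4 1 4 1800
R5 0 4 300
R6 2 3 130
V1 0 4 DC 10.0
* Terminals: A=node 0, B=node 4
Nodal analysis, taking node 4 as the 0 V reference.
Source V1 fixes V_0 = 10 V.
KCL at each unknown node (sum of currents leaving = 0; resistances in Ω):
  Node 1: (V_1 - V_2)/47000 + (V_1 - 0)/1800 = 0
  Node 2: (V_2 - 10)/8200 + (V_2 - V_1)/47000 + (V_2 - V_3)/130 = 0
  Node 3: (V_3 - 10)/6.8 + (V_3 - V_2)/130 = 0
Collecting terms (coefficients in siemens):
  0.0005768·V_1 - 0.00002128·V_2 = 0
  0.007836·V_2 - 0.00002128·V_1 - 0.007692·V_3 = 0.00122
  0.1548·V_3 - 0.007692·V_2 = 1.471
Solving these 3 simultaneous equations (Gaussian elimination) gives:
  V_1 = 0.3678 V, V_2 = 9.973 V, V_3 = 9.999 V
I_R5 = (V_0 - V_4)/R5 = (10 - 0)/300 = 0.03333 A
P_R5 = I_R5² × R5 = (0.03333)² × 300 = 0.3333 W

Final answer: 0.3333 W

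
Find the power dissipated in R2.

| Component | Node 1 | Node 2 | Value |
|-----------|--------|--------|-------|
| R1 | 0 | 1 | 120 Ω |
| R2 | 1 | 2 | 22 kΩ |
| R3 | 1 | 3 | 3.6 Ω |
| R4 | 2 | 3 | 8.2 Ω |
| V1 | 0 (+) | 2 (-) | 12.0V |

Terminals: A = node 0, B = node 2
Nodal analysis, taking node 2 as the 0 V reference.
Source V1 fixes V_0 = 12 V.
KCL at each unknown node (sum of currents leaving = 0; resistances in Ω):
  Node 1: (V_1 - 12)/120 + (V_1 - 0)/22000 + (V_1 - V_3)/3.6 = 0
  Node 3: (V_3 - V_1)/3.6 + (V_3 - 0)/8.2 = 0
Collecting terms (coefficients in siemens):
  0.2862·V_1 - 0.2778·V_3 = 0.1
  0.3997·V_3 - 0.2778·V_1 = 0
Determinant D = (0.2862)(0.3997) - (-0.2778)(-0.2778) = 0.03722
V_1 = [(0.1)(0.3997) - (-0.2778)(0)]/D = 1.074 V
V_3 = [(0.2862)(0) - (0.1)(-0.2778)]/D = 0.7462 V
I_R2 = (V_1 - V_2)/R2 = (1.074 - 0)/22000 = 0.00004881 A
P_R2 = I_R2² × R2 = (0.00004881)² × 22000 = 0.00005241 W

Final answer: 5.241e-05 W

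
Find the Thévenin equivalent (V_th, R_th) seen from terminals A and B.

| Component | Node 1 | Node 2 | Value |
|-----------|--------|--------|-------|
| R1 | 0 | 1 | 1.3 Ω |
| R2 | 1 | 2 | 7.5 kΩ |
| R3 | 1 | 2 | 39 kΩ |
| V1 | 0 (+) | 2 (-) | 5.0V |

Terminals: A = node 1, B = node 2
Step 1 — V_th is the open-circuit voltage V_A - V_B (nothing connected across the terminals).
Nodal analysis, taking node 2 as the 0 V reference.
Source V1 fixes V_0 = 5 V.
KCL at each unknown node (sum of currents leaving = 0; resistances in Ω):
  Node 1: (V_1 - 5)/1.3 + (V_1 - 0)/7500 + (V_1 - 0)/39000 = 0
Collecting terms: 0.7694 × V_1 = 3.846  =>  V_1 = 4.999 V
V_th = V_1 - V_2 = 4.999 - 0 = 4.999 V
Step 2 — R_th: zero the source — replace V1 by a short circuit (node 2 merges into node 0) — and find the resistance seen between A (node 1) and B (node 0).
Reduce the network between node 1 (A) and node 0 (B) by series/parallel combination:
  Rp1 = R1 ‖ R2 ‖ R3 (parallel, all between nodes 0 and 1) = 1/(1/1.3 + 1/7500 + 1/39000) = 1.3 Ω
R_th = 1.3 Ω

Final answer: V_th = 4.999 V, R_th = 1.3 Ω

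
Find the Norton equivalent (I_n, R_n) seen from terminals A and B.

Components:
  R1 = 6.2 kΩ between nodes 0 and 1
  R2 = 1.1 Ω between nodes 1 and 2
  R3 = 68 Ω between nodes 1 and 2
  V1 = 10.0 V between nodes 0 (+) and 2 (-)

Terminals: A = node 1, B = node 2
Find the Thévenin equivalent first; then I_n = V_th/R_th and R_n = R_th.
Step 1 — V_th is the open-circuit voltage V_A - V_B (nothing connected across the terminals).
Nodal analysis, taking node 2 as the 0 V reference.
Source V1 fixes V_0 = 10 V.
KCL at each unknown node (sum of currents leaving = 0; resistances in Ω):
  Node 1: (V_1 - 10)/6200 + (V_1 - 0)/1.1 + (V_1 - 0)/68 = 0
Collecting terms: 0.924 × V_1 = 0.001613  =>  V_1 = 0.001746 V
V_th = V_1 - V_2 = 0.001746 - 0 = 0.001746 V
Step 2 — R_th: zero the source — replace V1 by a short circuit (node 2 merges into node 0) — and find the resistance seen between A (node 1) and B (node 0).
Reduce the network between node 1 (A) and node 0 (B) by series/parallel combination:
  Rp1 = R1 ‖ R2 ‖ R3 (parallel, all between nodes 0 and 1) = 1/(1/6200 + 1/1.1 + 1/68) = 1.082 Ω
R_th = 1.082 Ω
I_n = V_th/R_th = 0.001746/1.082 = 0.001613 A, and R_n = R_th = 1.082 Ω

Final answer: I_n = 0.001613 A, R_n = 1.082 Ω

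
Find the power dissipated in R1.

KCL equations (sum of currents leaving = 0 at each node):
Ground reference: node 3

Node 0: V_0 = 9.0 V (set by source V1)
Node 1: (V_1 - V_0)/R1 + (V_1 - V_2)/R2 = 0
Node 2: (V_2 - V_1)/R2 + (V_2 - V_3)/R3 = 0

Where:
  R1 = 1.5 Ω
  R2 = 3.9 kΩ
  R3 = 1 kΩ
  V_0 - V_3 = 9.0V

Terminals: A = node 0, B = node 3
Nodal analysis, taking node 3 as the 0 V reference.
Source V1 fixes V_0 = 9 V.
KCL at each unknown node (sum of currents leaving = 0; resistances in Ω):
  Node 1: (V_1 - 9)/1.5 + (V_1 - V_2)/3900 = 0
  Node 2: (V_2 - V_1)/3900 + (V_2 - 0)/1000 = 0
Collecting terms (coefficients in siemens):
  0.6669·V_1 - 0.0002564·V_2 = 6
  0.001256·V_2 - 0.0002564·V_1 = 0
Determinant D = (0.6669)(0.001256) - (-0.0002564)(-0.0002564) = 0.0008379
V_1 = [(6)(0.001256) - (-0.0002564)(0)]/D = 8.997 V
V_2 = [(0.6669)(0) - (6)(-0.0002564)]/D = 1.836 V
I_R1 = (V_0 - V_1)/R1 = (9 - 8.997)/1.5 = 0.001836 A
P_R1 = I_R1² × R1 = (0.001836)² × 1.5 = 0.000005057 W

Final answer: 5.057e-06 W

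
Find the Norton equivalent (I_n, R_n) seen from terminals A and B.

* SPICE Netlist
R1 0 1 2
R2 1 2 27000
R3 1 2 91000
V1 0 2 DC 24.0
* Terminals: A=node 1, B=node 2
Find the Thévenin equivalent first; then I_n = V_th/R_th and R_n = R_th.
Step 1 — V_th is the open-circuit voltage V_A - V_B (nothing connected across the terminals).
Nodal analysis, taking node 2 as the 0 V reference.
Source V1 fixes V_0 = 24 V.
KCL at each unknown node (sum of currents leaving = 0; resistances in Ω):
  Node 1: (V_1 - 24)/2 + (V_1 - 0)/27000 + (V_1 - 0)/91000 = 0
Collecting terms: 0.5 × V_1 = 12  =>  V_1 = 24 V
V_th = V_1 - V_2 = 24 - 0 = 24 V
Step 2 — R_th: zero the source — replace V1 by a short circuit (node 2 merges into node 0) — and find the resistance seen between A (node 1) and B (node 0).
Reduce the network between node 1 (A) and node 0 (B) by series/parallel combination:
  Rp1 = R1 ‖ R2 ‖ R3 (parallel, all between nodes 0 and 1) = 1/(1/2 + 1/27000 + 1/91000) = 2 Ω
R_th = 2 Ω
I_n = V_th/R_th = 24/2 = 12 A, and R_n = R_th = 2 Ω

Final answer: I_n = 12 A, R_n = 2 Ω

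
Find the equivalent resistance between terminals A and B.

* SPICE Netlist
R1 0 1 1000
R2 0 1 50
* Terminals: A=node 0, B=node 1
Reduce the network between node 0 (A) and node 1 (B) by series/parallel combination:
  Rp1 = R1 ‖ R2 (parallel, both between nodes 0 and 1) = 1/(1/1000 + 1/50) = 47.62 Ω
R_eq = 47.62 Ω

Final answer: 47.62 Ω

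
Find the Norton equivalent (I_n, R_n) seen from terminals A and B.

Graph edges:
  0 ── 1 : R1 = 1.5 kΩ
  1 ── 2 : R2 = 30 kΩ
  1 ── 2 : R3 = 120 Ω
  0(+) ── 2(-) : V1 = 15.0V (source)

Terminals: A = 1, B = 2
Find the Thévenin equivalent first; then I_n = V_th/R_th and R_n = R_th.
Step 1 — V_th is the open-circuit voltage V_A - V_B (nothing connected across the terminals).
Nodal analysis, taking node 2 as the 0 V reference.
Source V1 fixes V_0 = 15 V.
KCL at each unknown node (sum of currents leaving = 0; resistances in Ω):
  Node 1: (V_1 - 15)/1500 + (V_1 - 0)/30000 + (V_1 - 0)/120 = 0
Collecting terms: 0.009033 × V_1 = 0.01  =>  V_1 = 1.107 V
V_th = V_1 - V_2 = 1.107 - 0 = 1.107 V
Step 2 — R_th: zero the source — replace V1 by a short circuit (node 2 merges into node 0) — and find the resistance seen between A (node 1) and B (node 0).
Reduce the network between node 1 (A) and node 0 (B) by series/parallel combination:
  Rp1 = R1 ‖ R2 ‖ R3 (parallel, all between nodes 0 and 1) = 1/(1/1500 + 1/30000 + 1/120) = 110.7 Ω
R_th = 110.7 Ω
I_n = V_th/R_th = 1.107/110.7 = 0.01 A, and R_n = R_th = 110.7 Ω

Final answer: I_n = 0.01 A, R_n = 110.7 Ω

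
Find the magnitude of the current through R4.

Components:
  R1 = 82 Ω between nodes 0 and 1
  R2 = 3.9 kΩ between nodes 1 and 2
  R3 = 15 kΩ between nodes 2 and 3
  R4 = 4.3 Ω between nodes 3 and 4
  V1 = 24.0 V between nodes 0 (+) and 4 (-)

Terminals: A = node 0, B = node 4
Nodal analysis, taking node 4 as the 0 V reference.
Source V1 fixes V_0 = 24 V.
KCL at each unknown node (sum of currents leaving = 0; resistances in Ω):
  Node 1: (V_1 - 24)/82 + (V_1 - V_2)/3900 = 0
  Node 2: (V_2 - V_1)/3900 + (V_2 - V_3)/15000 = 0
  Node 3: (V_3 - V_2)/15000 + (V_3 - 0)/4.3 = 0
Collecting terms (coefficients in siemens):
  0.01245·V_1 - 0.0002564·V_2 = 0.2927
  0.0003231·V_2 - 0.0002564·V_1 - 0.00006667·V_3 = 0
  0.2326·V_3 - 0.00006667·V_2 = 0
Solving these 3 simultaneous equations (Gaussian elimination) gives:
  V_1 = 23.9 V, V_2 = 18.97 V, V_3 = 0.005435 V
I_R4 = (V_3 - V_4)/R4 = (0.005435 - 0)/4.3 = 0.001264 A
|I_R4| = 0.001264 A

Final answer: |I_R4| = 0.001264 A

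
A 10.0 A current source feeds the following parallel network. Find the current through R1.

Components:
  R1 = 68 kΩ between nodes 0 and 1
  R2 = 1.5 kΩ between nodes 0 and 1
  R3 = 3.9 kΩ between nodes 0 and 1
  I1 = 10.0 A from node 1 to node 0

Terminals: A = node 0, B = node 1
All resistors sit directly between nodes 0 and 1, so they are in parallel and share one voltage V; the full source current 10 A splits among them.
1/R_par = 1/68000 + 1/1500 + 1/3900 = 0.0009378 S  =>  R_par = 1066 Ω
V = I × R_par = 10 × 1066 = 10660 V
I_R1 = V/R1 = 10660/68000 = 0.1568 A

Final answer: 0.1568 A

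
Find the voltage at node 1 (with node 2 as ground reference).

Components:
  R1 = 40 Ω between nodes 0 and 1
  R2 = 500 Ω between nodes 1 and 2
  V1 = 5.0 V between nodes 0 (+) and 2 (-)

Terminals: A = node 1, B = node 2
Nodal analysis, taking node 2 as the 0 V reference.
Source V1 fixes V_0 = 5 V.
KCL at each unknown node (sum of currents leaving = 0; resistances in Ω):
  Node 1: (V_1 - 5)/40 + (V_1 - 0)/500 = 0
Collecting terms: 0.027 × V_1 = 0.125  =>  V_1 = 4.63 V
The requested potential is V_1 = 4.63 V.

Final answer: V_1 = 4.63 V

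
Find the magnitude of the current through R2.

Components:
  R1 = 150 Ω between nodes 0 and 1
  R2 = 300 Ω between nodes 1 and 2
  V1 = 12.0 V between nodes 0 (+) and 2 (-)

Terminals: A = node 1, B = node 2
Nodal analysis, taking node 2 as the 0 V reference.
Source V1 fixes V_0 = 12 V.
KCL at each unknown node (sum of currents leaving = 0; resistances in Ω):
  Node 1: (V_1 - 12)/150 + (V_1 - 0)/300 = 0
Collecting terms: 0.01 × V_1 = 0.08  =>  V_1 = 8 V
I_R2 = (V_1 - V_2)/R2 = (8 - 0)/300 = 0.02667 A
|I_R2| = 0.02667 A

Final answer: |I_R2| = 0.02667 A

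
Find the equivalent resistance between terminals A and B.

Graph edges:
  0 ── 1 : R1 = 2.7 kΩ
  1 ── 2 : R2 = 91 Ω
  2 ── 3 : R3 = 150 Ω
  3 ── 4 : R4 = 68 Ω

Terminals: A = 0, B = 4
Reduce the network between node 0 (A) and node 4 (B) by series/parallel combination:
  Rs1 = R1 + R2 (series, joined only at node 1) = 2700 + 91 = 2791 Ω
  Rs2 = R3 + Rs1 (series, joined only at node 2) = 150 + 2791 = 2941 Ω
  Rs3 = R4 + Rs2 (series, joined only at node 3) = 68 + 2941 = 3009 Ω
R_eq = 3.009 kΩ

Final answer: 3.009 kΩ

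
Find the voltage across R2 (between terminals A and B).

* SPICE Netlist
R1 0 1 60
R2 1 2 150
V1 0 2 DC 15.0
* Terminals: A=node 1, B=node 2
R1 and R2 are in series across V1 (node 0 → node 1 → node 2), and the output A–B is taken across R2, so this is a voltage divider.
Series current: I = V1/(R1 + R2) = 15/(60 + 150) = 15/210 = 0.07143 A
V_R2 = I × R2 = V1 × R2/(R1 + R2) = 15 × 150/210 = 10.71 V

Final answer: 10.71 V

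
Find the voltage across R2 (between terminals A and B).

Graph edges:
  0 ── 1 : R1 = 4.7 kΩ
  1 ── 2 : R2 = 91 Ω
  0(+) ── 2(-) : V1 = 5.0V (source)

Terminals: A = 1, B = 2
R1 and R2 are in series across V1 (node 0 → node 1 → node 2), and the output A–B is taken across R2, so this is a voltage divider.
Series current: I = V1/(R1 + R2) = 5/(4700 + 91) = 5/4791 = 0.001044 A
V_R2 = I × R2 = V1 × R2/(R1 + R2) = 5 × 91/4791 = 0.09497 V

Final answer: 0.09497 V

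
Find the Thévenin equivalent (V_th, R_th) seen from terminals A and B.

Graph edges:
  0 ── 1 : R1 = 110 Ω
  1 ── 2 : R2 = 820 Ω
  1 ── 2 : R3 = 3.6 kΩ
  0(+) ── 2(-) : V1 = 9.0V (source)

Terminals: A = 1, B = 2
Step 1 — V_th is the open-circuit voltage V_A - V_B (nothing connected across the terminals).
Nodal analysis, taking node 2 as the 0 V reference.
Source V1 fixes V_0 = 9 V.
KCL at each unknown node (sum of currents leaving = 0; resistances in Ω):
  Node 1: (V_1 - 9)/110 + (V_1 - 0)/820 + (V_1 - 0)/3600 = 0
Collecting terms: 0.01059 × V_1 = 0.08182  =>  V_1 = 7.727 V
V_th = V_1 - V_2 = 7.727 - 0 = 7.727 V
Step 2 — R_th: zero the source — replace V1 by a short circuit (node 2 merges into node 0) — and find the resistance seen between A (node 1) and B (node 0).
Reduce the network between node 1 (A) and node 0 (B) by series/parallel combination:
  Rp1 = R1 ‖ R2 ‖ R3 (parallel, all between nodes 0 and 1) = 1/(1/110 + 1/820 + 1/3600) = 94.44 Ω
R_th = 94.44 Ω

Final answer: V_th = 7.727 V, R_th = 94.44 Ω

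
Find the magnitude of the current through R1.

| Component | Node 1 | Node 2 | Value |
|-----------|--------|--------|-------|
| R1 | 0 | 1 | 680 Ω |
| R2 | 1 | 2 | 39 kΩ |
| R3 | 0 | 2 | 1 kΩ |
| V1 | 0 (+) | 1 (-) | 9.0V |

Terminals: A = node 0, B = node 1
Nodal analysis, taking node 1 as the 0 V reference.
Source V1 fixes V_0 = 9 V.
KCL at each unknown node (sum of currents leaving = 0; resistances in Ω):
  Node 2: (V_2 - 0)/39000 + (V_2 - 9)/1000 = 0
Collecting terms: 0.001026 × V_2 = 0.009  =>  V_2 = 8.775 V
I_R1 = (V_0 - V_1)/R1 = (9 - 0)/680 = 0.01324 A
|I_R1| = 0.01324 A

Final answer: |I_R1| = 0.01324 A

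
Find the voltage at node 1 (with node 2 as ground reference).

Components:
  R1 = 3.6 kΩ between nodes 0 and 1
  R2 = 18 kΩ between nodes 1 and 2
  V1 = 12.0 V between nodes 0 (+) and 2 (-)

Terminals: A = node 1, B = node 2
Nodal analysis, taking node 2 as the 0 V reference.
Source V1 fixes V_0 = 12 V.
KCL at each unknown node (sum of currents leaving = 0; resistances in Ω):
  Node 1: (V_1 - 12)/3600 + (V_1 - 0)/18000 = 0
Collecting terms: 0.0003333 × V_1 = 0.003333  =>  V_1 = 10 V
The requested potential is V_1 = 10 V.

Final answer: V_1 = 10 V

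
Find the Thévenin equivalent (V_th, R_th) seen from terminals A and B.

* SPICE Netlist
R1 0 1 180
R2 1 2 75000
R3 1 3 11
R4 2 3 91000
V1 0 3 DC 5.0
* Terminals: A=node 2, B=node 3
Step 1 — V_th is the open-circuit voltage V_A - V_B (nothing connected across the terminals).
Nodal analysis, taking node 3 as the 0 V reference.
Source V1 fixes V_0 = 5 V.
KCL at each unknown node (sum of currents leaving = 0; resistances in Ω):
  Node 1: (V_1 - 5)/180 + (V_1 - V_2)/75000 + (V_1 - 0)/11 = 0
  Node 2: (V_2 - V_1)/75000 + (V_2 - 0)/91000 = 0
Collecting terms (coefficients in siemens):
  0.09648·V_1 - 0.00001333·V_2 = 0.02778
  0.00002432·V_2 - 0.00001333·V_1 = 0
Determinant D = (0.09648)(0.00002432) - (-0.00001333)(-0.00001333) = 0.000002346
V_1 = [(0.02778)(0.00002432) - (-0.00001333)(0)]/D = 0.2879 V
V_2 = [(0.09648)(0) - (0.02778)(-0.00001333)]/D = 0.1578 V
V_th = V_2 - V_3 = 0.1578 - 0 = 0.1578 V
Step 2 — R_th: zero the source — replace V1 by a short circuit (node 3 merges into node 0) — and find the resistance seen between A (node 2) and B (node 0).
Reduce the network between node 2 (A) and node 0 (B) by series/parallel combination:
  Rp1 = R1 ‖ R3 (parallel, both between nodes 0 and 1) = 1/(1/180 + 1/11) = 10.37 Ω
  Rs1 = R2 + Rp1 (series, joined only at node 1) = 75000 + 10.37 = 75010 Ω
  Rp2 = R4 ‖ Rs1 (parallel, both between nodes 0 and 2) = 1/(1/91000 + 1/75010) = 41120 Ω
R_th = 41.12 kΩ

Final answer: V_th = 0.1578 V, R_th = 41.12 kΩ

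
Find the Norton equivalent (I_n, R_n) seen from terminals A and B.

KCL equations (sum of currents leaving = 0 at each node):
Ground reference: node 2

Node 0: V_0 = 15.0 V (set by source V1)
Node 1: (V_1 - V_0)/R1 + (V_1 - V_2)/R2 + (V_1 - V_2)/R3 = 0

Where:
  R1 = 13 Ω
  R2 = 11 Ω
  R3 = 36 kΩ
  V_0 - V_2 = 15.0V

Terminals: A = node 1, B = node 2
Find the Thévenin equivalent first; then I_n = V_th/R_th and R_n = R_th.
Step 1 — V_th is the open-circuit voltage V_A - V_B (nothing connected across the terminals).
Nodal analysis, taking node 2 as the 0 V reference.
Source V1 fixes V_0 = 15 V.
KCL at each unknown node (sum of currents leaving = 0; resistances in Ω):
  Node 1: (V_1 - 15)/13 + (V_1 - 0)/11 + (V_1 - 0)/36000 = 0
Collecting terms: 0.1679 × V_1 = 1.154  =>  V_1 = 6.874 V
V_th = V_1 - V_2 = 6.874 - 0 = 6.874 V
Step 2 — R_th: zero the source — replace V1 by a short circuit (node 2 merges into node 0) — and find the resistance seen between A (node 1) and B (node 0).
Reduce the network between node 1 (A) and node 0 (B) by series/parallel combination:
  Rp1 = R1 ‖ R2 ‖ R3 (parallel, all between nodes 0 and 1) = 1/(1/13 + 1/11 + 1/36000) = 5.957 Ω
R_th = 5.957 Ω
I_n = V_th/R_th = 6.874/5.957 = 1.154 A, and R_n = R_th = 5.957 Ω

Final answer: I_n = 1.154 A, R_n = 5.957 Ω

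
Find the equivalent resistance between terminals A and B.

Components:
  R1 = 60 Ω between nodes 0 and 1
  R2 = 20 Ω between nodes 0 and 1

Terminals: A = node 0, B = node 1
Reduce the network between node 0 (A) and node 1 (B) by series/parallel combination:
  Rp1 = R1 ‖ R2 (parallel, both between nodes 0 and 1) = 1/(1/60 + 1/20) = 15 Ω
R_eq = 15 Ω

Final answer: 15 Ω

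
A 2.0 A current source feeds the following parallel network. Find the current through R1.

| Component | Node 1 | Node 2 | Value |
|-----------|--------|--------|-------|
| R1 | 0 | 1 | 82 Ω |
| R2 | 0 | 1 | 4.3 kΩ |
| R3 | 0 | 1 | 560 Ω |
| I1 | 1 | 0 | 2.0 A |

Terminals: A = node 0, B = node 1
All resistors sit directly between nodes 0 and 1, so they are in parallel and share one voltage V; the full source current 2 A splits among them.
1/R_par = 1/82 + 1/4300 + 1/560 = 0.01421 S  =>  R_par = 70.36 Ω
V = I × R_par = 2 × 70.36 = 140.7 V
I_R1 = V/R1 = 140.7/82 = 1.716 A

Final answer: 1.716 A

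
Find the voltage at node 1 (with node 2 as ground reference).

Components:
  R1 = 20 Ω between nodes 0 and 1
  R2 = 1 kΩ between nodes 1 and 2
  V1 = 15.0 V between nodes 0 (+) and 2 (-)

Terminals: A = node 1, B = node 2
Nodal analysis, taking node 2 as the 0 V reference.
Source V1 fixes V_0 = 15 V.
KCL at each unknown node (sum of currents leaving = 0; resistances in Ω):
  Node 1: (V_1 - 15)/20 + (V_1 - 0)/1000 = 0
Collecting terms: 0.051 × V_1 = 0.75  =>  V_1 = 14.71 V
The requested potential is V_1 = 14.71 V.

Final answer: V_1 = 14.71 V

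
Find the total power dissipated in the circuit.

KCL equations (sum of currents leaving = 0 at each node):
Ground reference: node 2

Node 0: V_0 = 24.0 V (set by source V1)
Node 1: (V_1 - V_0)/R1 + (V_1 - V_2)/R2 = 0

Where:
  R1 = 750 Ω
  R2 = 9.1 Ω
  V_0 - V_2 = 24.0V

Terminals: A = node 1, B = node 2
Nodal analysis, taking node 2 as the 0 V reference.
Source V1 fixes V_0 = 24 V.
KCL at each unknown node (sum of currents leaving = 0; resistances in Ω):
  Node 1: (V_1 - 24)/750 + (V_1 - 0)/9.1 = 0
Collecting terms: 0.1112 × V_1 = 0.032  =>  V_1 = 0.2877 V
Power in each resistor, P = (ΔV)²/R:
  P_R1 = (24 - 0.2877)²/750 = 0.7497 W
  P_R2 = (0.2877 - 0)²/9.1 = 0.009096 W
P_total = P_R1 + P_R2 = 0.7588 W

Final answer: 0.7588 W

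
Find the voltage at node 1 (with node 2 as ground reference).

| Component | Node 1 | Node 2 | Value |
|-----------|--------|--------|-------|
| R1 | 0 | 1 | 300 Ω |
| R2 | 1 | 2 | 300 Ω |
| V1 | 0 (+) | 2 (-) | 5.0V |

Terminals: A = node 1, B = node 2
Nodal analysis, taking node 2 as the 0 V reference.
Source V1 fixes V_0 = 5 V.
KCL at each unknown node (sum of currents leaving = 0; resistances in Ω):
  Node 1: (V_1 - 5)/300 + (V_1 - 0)/300 = 0
Collecting terms: 0.006667 × V_1 = 0.01667  =>  V_1 = 2.5 V
The requested potential is V_1 = 2.5 V.

Final answer: V_1 = 2.5 V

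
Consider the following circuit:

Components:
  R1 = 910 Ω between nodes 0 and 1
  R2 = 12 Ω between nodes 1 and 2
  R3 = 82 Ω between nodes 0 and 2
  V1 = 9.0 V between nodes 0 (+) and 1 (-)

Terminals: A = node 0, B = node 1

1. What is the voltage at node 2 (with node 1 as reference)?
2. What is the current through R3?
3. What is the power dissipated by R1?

Nodal analysis, taking node 1 as the 0 V reference.
Source V1 fixes V_0 = 9 V.
KCL at each unknown node (sum of currents leaving = 0; resistances in Ω):
  Node 2: (V_2 - 0)/12 + (V_2 - 9)/82 = 0
Collecting terms: 0.09553 × V_2 = 0.1098  =>  V_2 = 1.149 V
Part 1:
  Read off the nodal solution: V_2 = 1.149 V
Part 2:
  I_R3 = (V_0 - V_2)/R3 = (9 - 1.149)/82 = 0.09574 A
  Magnitude: I_R3 = 0.09574 A
Part 3:
  I_R1 = (V_0 - V_1)/R1 = (9 - 0)/910 = 0.00989 A
  P_R1 = I_R1² × R1 = (0.00989)² × 910 = 0.08901 W

Final answers:
1. V_2 = 1.149 V
2. I_R3 = 0.09574 A
3. P_R1 = 0.08901 W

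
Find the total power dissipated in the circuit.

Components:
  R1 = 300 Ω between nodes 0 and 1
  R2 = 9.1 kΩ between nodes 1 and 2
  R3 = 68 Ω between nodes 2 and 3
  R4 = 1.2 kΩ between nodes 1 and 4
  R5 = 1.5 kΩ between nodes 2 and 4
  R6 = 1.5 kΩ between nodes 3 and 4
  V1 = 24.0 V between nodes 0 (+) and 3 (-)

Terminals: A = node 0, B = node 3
Nodal analysis, taking node 3 as the 0 V reference.
Source V1 fixes V_0 = 24 V.
KCL at each unknown node (sum of currents leaving = 0; resistances in Ω):
  Node 1: (V_1 - 24)/300 + (V_1 - V_2)/9100 + (V_1 - V_4)/1200 = 0
  Node 2: (V_2 - V_1)/9100 + (V_2 - 0)/68 + (V_2 - V_4)/1500 = 0
  Node 4: (V_4 - V_1)/1200 + (V_4 - V_2)/1500 + (V_4 - 0)/1500 = 0
Collecting terms (coefficients in siemens):
  0.004277·V_1 - 0.0001099·V_2 - 0.0008333·V_4 = 0.08
  0.01548·V_2 - 0.0001099·V_1 - 0.0006667·V_4 = 0
  0.002167·V_4 - 0.0008333·V_1 - 0.0006667·V_2 = 0
Solving these 3 simultaneous equations (Gaussian elimination) gives:
  V_1 = 20.27 V, V_2 = 0.4859 V, V_4 = 7.945 V
Power in each resistor, P = (ΔV)²/R:
  P_R1 = (24 - 20.27)²/300 = 0.04645 W
  P_R2 = (20.27 - 0.4859)²/9100 = 0.043 W
  P_R3 = (0.4859 - 0)²/68 = 0.003473 W
  P_R4 = (20.27 - 7.945)²/1200 = 0.1265 W
  P_R5 = (0.4859 - 7.945)²/1500 = 0.03709 W
  P_R6 = (0 - 7.945)²/1500 = 0.04208 W
P_total = P_R1 + P_R2 + P_R3 + P_R4 + P_R5 + P_R6 = 0.2986 W

Final answer: 0.2986 W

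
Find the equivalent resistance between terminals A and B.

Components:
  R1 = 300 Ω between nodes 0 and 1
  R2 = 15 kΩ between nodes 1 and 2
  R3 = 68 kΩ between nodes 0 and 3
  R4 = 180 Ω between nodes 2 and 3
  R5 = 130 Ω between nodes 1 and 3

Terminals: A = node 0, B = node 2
The network is not a plain series/parallel combination. Inject a 1 A test current into terminal A (node 0) and return it from terminal B (node 2); then R_eq = V_A / (1 A).
Nodal analysis, taking node 2 as the 0 V reference.
Current source I_test pushes 1 A into node 0 and draws it out of node 2.
KCL at each unknown node (sum of currents leaving = 0; resistances in Ω):
  Node 0: (V_0 - V_1)/300 + (V_0 - V_3)/68000 - 1 = 0
  Node 1: (V_1 - V_0)/300 + (V_1 - 0)/15000 + (V_1 - V_3)/130 = 0
  Node 3: (V_3 - V_0)/68000 + (V_3 - V_1)/130 + (V_3 - 0)/180 = 0
Collecting terms (coefficients in siemens):
  0.003348·V_0 - 0.003333·V_1 - 0.00001471·V_3 = 1
  0.01109·V_1 - 0.003333·V_0 - 0.007692·V_3 = 0
  0.01326·V_3 - 0.00001471·V_0 - 0.007692·V_1 = 0
Solving these 3 simultaneous equations (Gaussian elimination) gives:
  V_0 = 601.1 V, V_1 = 302.9 V, V_3 = 176.4 V
R_eq = V_0 / 1 A = 601.1 Ω

Final answer: 601.1 Ω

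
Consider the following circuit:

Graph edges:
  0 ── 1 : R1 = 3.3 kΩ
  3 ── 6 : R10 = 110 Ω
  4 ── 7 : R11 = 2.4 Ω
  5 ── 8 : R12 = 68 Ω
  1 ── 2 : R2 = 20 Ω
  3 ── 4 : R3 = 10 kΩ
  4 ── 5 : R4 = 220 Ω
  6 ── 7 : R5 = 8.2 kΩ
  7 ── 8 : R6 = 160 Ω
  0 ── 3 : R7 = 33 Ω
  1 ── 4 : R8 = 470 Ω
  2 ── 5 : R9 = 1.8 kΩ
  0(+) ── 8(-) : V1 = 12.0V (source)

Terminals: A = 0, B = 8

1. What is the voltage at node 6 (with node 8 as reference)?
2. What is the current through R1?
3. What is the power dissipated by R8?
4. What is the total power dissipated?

Nodal analysis, taking node 8 as the 0 V reference.
Source V1 fixes V_0 = 12 V.
KCL at each unknown node (sum of currents leaving = 0; resistances in Ω):
  Node 1: (V_1 - 12)/3300 + (V_1 - V_2)/20 + (V_1 - V_4)/470 = 0
  Node 2: (V_2 - V_1)/20 + (V_2 - V_5)/1800 = 0
  Node 3: (V_3 - V_4)/10000 + (V_3 - 12)/33 + (V_3 - V_6)/110 = 0
  Node 4: (V_4 - V_3)/10000 + (V_4 - V_5)/220 + (V_4 - V_1)/470 + (V_4 - V_7)/2.4 = 0
  Node 5: (V_5 - V_4)/220 + (V_5 - V_2)/1800 + (V_5 - 0)/68 = 0
  Node 6: (V_6 - V_7)/8200 + (V_6 - V_3)/110 = 0
  Node 7: (V_7 - V_6)/8200 + (V_7 - 0)/160 + (V_7 - V_4)/2.4 = 0
Collecting terms (coefficients in siemens):
  0.05243·V_1 - 0.05·V_2 - 0.002128·V_4 = 0.003636
  0.05056·V_2 - 0.05·V_1 - 0.0005556·V_5 = 0
  0.03949·V_3 - 0.0001·V_4 - 0.009091·V_6 = 0.3636
  0.4234·V_4 - 0.002128·V_1 - 0.0001·V_3 - 0.004545·V_5 - 0.4167·V_7 = 0
  0.01981·V_5 - 0.0005556·V_2 - 0.004545·V_4 = 0
  0.009213·V_6 - 0.009091·V_3 - 0.000122·V_7 = 0
  0.423·V_7 - 0.4167·V_4 - 0.000122·V_6 = 0
Solving these 7 simultaneous equations (Gaussian elimination) gives:
  V_1 = 1.623 V, V_2 = 1.607 V, V_3 = 11.92 V, V_4 = 0.5217 V
  V_5 = 0.1648 V, V_6 = 11.77 V, V_7 = 0.5172 V
Part 1:
  Read off the nodal solution: V_6 = 11.77 V
Part 2:
  I_R1 = (V_0 - V_1)/R1 = (12 - 1.623)/3300 = 0.003145 A
  Magnitude: I_R1 = 0.003145 A
Part 3:
  I_R8 = (V_1 - V_4)/R8 = (1.623 - 0.5217)/470 = 0.002343 A
  P_R8 = I_R8² × R8 = (0.002343)² × 470 = 0.002581 W
Part 4:
  Power in each resistor, P = (ΔV)²/R:
    P_R1 = (12 - 1.623)²/3300 = 0.03263 W
    P_R2 = (1.623 - 1.607)²/20 = 0.00001284 W
    P_R3 = (11.92 - 0.5217)²/10000 = 0.01299 W
    P_R4 = (0.5217 - 0.1648)²/220 = 0.0005789 W
    P_R5 = (11.77 - 0.5172)²/8200 = 0.01543 W
    P_R6 = (0.5172 - 0)²/160 = 0.001672 W
    P_R7 = (12 - 11.92)²/33 = 0.0002081 W
    P_R8 = (1.623 - 0.5217)²/470 = 0.002581 W
    P_R9 = (1.607 - 0.1648)²/1800 = 0.001156 W
    P_R10 = (11.92 - 11.77)²/110 = 0.000207 W
    P_R11 = (0.5217 - 0.5172)²/2.4 = 0.000008309 W
    P_R12 = (0.1648 - 0)²/68 = 0.0003994 W
  P_total = P_R1 + P_R2 + P_R3 + P_R4 + P_R5 + P_R6 + P_R7 + P_R8 + P_R9 + P_R10 + P_R11 + P_R12 = 0.06787 W

Final answers:
1. V_6 = 11.77 V
2. I_R1 = 0.003145 A
3. P_R8 = 0.002581 W
4. P_total = 0.06787 W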